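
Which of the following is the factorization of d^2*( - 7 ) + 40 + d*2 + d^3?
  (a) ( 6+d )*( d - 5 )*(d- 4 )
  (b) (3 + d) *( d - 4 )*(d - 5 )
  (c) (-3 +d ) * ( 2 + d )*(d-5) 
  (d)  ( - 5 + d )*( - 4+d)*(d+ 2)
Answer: d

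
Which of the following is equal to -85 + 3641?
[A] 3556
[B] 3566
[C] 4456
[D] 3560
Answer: A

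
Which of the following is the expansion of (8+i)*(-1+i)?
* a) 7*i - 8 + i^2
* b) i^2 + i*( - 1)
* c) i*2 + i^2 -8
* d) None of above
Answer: a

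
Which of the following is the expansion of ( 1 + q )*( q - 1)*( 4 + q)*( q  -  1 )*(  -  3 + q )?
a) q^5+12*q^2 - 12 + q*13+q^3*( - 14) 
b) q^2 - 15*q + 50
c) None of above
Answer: a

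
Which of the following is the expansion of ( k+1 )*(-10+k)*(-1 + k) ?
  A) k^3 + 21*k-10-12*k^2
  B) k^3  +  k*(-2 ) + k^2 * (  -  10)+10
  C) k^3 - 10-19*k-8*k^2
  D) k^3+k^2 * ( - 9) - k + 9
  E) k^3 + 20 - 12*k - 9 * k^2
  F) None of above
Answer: F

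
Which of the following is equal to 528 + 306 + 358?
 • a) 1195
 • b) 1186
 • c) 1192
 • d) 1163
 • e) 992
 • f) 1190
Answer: c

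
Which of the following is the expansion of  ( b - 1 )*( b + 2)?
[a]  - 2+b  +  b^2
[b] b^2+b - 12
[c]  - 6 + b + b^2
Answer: a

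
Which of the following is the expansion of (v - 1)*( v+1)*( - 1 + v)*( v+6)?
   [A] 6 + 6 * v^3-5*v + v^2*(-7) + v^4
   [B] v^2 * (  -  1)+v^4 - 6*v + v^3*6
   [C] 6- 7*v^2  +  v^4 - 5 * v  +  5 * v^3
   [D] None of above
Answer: C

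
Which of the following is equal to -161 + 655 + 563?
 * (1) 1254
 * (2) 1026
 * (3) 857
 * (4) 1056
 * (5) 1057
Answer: 5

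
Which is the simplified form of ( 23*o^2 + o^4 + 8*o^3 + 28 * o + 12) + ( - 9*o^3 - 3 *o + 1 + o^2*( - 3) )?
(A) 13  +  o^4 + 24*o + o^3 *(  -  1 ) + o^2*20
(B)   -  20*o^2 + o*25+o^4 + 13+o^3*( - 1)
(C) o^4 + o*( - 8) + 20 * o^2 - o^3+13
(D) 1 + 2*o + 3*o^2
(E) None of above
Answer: E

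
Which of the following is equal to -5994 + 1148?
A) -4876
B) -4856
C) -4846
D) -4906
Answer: C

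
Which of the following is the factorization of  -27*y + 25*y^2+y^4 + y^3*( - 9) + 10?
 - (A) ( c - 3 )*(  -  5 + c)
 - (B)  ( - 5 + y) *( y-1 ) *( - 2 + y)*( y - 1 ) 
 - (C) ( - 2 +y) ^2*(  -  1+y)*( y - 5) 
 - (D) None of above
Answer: B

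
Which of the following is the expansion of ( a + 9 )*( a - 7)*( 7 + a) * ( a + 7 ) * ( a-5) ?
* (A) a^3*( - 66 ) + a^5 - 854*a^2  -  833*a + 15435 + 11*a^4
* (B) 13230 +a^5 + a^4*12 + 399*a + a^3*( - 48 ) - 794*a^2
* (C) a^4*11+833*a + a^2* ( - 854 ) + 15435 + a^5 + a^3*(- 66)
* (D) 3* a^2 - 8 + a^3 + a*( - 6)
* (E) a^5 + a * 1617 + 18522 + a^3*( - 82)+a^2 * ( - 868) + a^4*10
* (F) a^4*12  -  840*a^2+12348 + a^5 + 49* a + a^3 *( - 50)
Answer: C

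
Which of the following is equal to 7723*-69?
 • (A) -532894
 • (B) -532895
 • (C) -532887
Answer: C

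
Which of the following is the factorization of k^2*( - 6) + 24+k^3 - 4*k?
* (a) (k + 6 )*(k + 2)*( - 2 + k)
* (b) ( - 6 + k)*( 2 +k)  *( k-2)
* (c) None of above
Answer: b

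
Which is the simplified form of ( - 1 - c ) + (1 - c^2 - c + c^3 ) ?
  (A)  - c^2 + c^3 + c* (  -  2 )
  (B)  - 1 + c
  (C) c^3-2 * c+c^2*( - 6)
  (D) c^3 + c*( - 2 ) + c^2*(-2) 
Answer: A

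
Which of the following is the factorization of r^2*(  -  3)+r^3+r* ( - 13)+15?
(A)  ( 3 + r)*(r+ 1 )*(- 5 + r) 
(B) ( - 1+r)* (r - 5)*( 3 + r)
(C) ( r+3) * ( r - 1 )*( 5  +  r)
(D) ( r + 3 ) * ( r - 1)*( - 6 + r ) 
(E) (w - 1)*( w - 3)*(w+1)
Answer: B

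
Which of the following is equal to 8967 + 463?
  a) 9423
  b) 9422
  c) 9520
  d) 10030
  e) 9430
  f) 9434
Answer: e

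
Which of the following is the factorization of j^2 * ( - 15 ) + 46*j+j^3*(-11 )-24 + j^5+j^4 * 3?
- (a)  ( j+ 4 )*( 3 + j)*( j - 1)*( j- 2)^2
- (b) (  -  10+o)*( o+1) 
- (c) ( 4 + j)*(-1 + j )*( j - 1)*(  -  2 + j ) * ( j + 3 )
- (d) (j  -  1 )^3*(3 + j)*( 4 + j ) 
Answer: c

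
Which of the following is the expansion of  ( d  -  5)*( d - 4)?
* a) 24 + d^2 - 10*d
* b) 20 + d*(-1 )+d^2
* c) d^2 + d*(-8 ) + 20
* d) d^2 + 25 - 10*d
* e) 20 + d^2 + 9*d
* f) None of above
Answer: f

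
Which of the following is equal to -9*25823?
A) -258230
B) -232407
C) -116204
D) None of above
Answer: B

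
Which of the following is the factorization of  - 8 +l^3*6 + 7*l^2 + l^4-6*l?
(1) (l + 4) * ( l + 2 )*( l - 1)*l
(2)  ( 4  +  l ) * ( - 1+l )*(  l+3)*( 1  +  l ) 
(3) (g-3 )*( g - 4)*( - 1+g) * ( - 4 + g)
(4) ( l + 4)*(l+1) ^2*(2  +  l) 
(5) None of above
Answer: 5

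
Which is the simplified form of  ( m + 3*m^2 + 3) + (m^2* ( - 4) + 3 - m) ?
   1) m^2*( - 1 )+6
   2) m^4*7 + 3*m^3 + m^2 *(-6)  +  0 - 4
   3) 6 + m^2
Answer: 1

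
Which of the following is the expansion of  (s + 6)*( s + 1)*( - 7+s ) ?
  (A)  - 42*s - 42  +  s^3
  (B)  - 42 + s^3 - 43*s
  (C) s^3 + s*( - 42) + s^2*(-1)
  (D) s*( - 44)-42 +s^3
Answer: B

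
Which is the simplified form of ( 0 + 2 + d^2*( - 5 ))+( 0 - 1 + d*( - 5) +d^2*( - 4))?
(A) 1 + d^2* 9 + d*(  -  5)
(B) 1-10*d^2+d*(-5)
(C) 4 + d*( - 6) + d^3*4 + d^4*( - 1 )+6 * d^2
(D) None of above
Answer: D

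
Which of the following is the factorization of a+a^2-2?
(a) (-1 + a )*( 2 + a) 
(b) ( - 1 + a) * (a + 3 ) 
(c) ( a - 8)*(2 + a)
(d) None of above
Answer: a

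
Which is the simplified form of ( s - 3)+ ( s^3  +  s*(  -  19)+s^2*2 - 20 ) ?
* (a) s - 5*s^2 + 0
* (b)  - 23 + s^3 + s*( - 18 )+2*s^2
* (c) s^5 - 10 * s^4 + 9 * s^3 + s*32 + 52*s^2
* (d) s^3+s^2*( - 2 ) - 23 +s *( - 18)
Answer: b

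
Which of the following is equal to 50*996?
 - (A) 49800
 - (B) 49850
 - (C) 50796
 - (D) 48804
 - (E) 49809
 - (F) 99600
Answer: A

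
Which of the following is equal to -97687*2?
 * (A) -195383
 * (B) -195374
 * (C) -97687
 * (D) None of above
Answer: B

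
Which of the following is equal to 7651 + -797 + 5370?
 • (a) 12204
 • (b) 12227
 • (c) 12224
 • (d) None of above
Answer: c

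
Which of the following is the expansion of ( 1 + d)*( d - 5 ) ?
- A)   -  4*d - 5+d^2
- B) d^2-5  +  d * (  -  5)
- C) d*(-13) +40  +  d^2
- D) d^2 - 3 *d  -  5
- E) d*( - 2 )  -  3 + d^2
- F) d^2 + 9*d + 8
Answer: A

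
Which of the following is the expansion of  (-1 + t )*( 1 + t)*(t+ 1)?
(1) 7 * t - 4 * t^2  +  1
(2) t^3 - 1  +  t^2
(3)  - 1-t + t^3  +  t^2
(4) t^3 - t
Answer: 3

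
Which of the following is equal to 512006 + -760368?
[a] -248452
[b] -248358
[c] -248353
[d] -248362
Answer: d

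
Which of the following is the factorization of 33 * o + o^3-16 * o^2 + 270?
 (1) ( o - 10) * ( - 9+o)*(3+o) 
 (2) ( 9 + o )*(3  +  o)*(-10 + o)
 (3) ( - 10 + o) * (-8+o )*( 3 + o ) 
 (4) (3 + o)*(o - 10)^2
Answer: 1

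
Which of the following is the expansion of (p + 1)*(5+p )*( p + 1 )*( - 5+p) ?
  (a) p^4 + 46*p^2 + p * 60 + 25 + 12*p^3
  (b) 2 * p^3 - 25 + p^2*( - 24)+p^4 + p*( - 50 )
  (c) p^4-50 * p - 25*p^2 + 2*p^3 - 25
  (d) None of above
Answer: b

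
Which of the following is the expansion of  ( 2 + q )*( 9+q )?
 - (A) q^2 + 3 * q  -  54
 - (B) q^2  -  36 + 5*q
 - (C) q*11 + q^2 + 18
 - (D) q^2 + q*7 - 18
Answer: C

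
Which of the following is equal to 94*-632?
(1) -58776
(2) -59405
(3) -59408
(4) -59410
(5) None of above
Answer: 3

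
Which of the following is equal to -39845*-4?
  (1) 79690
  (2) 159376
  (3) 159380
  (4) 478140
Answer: 3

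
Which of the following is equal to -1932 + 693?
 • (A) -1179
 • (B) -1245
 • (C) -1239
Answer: C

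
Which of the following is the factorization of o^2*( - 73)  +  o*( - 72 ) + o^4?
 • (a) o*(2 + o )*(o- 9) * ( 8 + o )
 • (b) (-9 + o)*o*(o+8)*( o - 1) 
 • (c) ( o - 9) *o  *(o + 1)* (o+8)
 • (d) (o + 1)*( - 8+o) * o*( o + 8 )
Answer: c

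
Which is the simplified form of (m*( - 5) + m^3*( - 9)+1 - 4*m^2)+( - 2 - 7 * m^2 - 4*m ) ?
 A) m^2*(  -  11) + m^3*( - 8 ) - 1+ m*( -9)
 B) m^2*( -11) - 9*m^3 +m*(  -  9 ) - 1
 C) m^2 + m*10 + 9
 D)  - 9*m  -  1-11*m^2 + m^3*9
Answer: B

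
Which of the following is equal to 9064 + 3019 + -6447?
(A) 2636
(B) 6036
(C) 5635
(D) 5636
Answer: D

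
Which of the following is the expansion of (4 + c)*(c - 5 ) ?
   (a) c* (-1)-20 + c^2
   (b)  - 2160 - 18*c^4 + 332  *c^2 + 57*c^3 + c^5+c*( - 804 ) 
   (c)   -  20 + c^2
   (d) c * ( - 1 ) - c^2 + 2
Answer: a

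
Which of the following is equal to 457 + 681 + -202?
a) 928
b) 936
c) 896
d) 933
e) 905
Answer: b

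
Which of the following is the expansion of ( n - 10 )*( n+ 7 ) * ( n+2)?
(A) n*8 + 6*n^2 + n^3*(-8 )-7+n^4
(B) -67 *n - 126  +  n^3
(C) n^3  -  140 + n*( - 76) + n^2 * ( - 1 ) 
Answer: C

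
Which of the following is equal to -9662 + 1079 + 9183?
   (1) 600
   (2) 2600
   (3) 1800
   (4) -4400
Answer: 1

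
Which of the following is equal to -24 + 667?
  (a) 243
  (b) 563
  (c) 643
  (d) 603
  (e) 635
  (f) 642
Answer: c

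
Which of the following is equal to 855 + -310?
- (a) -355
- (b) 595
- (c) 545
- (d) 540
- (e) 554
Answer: c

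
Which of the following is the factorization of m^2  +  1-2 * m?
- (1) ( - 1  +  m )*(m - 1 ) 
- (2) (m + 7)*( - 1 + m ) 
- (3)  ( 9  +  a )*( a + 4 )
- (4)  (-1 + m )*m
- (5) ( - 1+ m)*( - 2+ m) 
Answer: 1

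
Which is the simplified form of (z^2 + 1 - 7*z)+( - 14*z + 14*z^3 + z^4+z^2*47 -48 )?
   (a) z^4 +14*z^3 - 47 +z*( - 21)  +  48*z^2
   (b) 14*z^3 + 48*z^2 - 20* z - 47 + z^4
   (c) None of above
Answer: a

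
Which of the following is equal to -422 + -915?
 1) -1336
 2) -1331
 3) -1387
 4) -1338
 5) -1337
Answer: 5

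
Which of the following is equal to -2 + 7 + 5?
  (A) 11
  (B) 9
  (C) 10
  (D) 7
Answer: C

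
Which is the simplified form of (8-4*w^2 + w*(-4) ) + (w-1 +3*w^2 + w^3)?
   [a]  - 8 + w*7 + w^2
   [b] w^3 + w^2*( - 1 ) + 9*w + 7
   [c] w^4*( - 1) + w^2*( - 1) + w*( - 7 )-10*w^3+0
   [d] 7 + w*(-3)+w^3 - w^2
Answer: d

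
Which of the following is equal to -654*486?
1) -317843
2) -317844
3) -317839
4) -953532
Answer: 2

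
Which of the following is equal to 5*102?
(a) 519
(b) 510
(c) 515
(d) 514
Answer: b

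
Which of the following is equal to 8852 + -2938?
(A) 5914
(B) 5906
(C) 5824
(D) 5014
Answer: A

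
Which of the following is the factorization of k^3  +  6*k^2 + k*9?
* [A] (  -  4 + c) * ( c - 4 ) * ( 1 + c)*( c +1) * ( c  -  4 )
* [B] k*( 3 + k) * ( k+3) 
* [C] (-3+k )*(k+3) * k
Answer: B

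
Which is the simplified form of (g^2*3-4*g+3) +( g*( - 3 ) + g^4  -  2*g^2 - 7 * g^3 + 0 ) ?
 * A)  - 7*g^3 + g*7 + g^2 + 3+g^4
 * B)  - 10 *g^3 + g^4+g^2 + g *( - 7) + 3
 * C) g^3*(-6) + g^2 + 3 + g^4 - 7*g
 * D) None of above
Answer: D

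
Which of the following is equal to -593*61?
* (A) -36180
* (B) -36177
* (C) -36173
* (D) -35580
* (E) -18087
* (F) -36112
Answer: C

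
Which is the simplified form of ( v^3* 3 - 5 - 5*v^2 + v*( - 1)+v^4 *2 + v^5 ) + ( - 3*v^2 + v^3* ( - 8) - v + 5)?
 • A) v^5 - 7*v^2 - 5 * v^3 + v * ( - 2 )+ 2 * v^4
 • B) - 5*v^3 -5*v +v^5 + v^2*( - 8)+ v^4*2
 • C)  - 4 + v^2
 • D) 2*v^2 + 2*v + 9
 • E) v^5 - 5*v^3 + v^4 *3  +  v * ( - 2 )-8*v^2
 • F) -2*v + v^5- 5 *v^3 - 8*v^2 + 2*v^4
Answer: F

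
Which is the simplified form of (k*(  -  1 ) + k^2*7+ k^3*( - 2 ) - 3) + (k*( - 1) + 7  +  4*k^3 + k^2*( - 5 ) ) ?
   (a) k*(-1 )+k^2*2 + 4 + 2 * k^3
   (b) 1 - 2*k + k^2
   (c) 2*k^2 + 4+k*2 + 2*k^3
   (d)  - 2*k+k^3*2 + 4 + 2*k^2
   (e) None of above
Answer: d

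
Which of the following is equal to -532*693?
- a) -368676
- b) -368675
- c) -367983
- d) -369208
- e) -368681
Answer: a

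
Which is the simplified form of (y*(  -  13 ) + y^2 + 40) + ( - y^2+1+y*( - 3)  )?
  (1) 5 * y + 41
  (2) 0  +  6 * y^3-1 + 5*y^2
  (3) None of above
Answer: 3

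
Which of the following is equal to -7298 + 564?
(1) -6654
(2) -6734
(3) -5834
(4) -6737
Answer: 2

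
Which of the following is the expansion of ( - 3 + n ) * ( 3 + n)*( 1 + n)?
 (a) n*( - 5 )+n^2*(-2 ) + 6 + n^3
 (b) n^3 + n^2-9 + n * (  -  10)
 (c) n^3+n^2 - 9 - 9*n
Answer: c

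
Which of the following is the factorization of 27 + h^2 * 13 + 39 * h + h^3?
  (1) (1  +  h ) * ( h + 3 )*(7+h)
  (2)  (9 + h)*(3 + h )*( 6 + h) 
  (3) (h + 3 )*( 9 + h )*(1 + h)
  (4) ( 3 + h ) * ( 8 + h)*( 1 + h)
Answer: 3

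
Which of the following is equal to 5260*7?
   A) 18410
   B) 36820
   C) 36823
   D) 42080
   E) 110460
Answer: B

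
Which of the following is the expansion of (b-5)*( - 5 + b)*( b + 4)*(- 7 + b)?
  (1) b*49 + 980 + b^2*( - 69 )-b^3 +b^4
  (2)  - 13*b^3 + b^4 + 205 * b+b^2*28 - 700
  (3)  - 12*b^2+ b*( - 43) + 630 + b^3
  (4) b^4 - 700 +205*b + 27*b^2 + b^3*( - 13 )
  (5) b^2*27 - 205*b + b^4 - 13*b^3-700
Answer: 4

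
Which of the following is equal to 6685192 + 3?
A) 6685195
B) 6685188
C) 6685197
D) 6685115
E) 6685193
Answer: A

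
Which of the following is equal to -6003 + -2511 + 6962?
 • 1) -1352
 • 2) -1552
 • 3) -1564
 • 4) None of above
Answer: 2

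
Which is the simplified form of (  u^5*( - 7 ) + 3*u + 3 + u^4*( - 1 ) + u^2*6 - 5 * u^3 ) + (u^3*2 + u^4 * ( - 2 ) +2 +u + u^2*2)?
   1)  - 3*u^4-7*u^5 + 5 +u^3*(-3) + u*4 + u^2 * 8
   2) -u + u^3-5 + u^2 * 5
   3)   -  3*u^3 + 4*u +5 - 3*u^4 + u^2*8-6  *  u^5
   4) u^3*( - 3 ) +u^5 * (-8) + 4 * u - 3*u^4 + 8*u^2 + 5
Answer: 1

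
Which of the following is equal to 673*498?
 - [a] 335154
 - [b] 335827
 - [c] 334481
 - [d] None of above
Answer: a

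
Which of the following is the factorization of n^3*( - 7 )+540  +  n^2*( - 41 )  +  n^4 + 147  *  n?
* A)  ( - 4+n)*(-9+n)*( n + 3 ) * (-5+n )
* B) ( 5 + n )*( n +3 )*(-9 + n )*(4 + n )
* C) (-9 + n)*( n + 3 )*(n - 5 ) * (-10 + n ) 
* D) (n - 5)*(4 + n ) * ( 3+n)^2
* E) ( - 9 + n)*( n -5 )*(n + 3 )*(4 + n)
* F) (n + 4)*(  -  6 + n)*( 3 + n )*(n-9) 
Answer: E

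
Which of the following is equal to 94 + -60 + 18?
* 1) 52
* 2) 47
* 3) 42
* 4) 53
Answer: 1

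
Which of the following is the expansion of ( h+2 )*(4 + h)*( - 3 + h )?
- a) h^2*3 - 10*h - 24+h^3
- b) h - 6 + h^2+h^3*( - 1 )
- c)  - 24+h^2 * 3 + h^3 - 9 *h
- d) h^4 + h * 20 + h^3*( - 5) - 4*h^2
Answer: a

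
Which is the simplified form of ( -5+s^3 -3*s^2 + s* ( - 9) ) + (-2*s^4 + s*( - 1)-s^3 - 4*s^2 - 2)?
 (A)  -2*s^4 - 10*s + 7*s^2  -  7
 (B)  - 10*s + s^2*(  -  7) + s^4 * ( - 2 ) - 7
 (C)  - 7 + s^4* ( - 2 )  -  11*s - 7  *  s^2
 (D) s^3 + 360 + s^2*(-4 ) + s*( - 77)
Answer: B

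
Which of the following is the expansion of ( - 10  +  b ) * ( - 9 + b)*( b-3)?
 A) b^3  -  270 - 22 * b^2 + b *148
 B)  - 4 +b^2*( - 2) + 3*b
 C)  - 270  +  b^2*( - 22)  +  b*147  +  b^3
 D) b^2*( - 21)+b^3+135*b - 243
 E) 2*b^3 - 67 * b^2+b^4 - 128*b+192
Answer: C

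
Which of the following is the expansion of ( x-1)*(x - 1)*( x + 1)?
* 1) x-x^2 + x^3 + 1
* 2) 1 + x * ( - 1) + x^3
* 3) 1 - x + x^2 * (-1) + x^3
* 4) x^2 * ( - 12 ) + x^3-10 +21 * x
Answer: 3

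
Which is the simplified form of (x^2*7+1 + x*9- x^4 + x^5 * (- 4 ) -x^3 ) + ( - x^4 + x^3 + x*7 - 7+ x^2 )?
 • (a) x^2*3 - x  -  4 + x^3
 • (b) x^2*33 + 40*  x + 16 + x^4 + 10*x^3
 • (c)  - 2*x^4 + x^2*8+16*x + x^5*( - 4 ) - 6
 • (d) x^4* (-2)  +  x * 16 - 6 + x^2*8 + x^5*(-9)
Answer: c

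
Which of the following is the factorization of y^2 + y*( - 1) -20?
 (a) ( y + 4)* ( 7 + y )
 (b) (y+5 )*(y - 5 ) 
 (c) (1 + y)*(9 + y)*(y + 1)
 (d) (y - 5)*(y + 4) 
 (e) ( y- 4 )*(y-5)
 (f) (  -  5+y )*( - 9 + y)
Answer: d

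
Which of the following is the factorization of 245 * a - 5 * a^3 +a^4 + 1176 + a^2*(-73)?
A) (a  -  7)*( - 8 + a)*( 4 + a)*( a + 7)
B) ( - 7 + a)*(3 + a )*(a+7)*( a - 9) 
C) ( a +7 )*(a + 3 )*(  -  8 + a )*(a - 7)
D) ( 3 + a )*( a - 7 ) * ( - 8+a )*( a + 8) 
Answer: C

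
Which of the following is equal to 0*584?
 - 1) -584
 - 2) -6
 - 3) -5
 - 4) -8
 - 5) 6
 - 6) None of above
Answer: 6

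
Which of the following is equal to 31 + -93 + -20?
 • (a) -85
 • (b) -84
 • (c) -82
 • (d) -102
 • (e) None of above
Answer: c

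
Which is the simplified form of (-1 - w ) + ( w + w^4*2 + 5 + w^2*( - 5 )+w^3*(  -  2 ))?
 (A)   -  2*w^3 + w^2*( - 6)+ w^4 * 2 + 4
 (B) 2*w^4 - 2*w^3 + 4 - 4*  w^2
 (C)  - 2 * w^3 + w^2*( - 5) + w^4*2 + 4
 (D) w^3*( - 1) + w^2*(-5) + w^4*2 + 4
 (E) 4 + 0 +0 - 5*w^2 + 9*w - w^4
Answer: C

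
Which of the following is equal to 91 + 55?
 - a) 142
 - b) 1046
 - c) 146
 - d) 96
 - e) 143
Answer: c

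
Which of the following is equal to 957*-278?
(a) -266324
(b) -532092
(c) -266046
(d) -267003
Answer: c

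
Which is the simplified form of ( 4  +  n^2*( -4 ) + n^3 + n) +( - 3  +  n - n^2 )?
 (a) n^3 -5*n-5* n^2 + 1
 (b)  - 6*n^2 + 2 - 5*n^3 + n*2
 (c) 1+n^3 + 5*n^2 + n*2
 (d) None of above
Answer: d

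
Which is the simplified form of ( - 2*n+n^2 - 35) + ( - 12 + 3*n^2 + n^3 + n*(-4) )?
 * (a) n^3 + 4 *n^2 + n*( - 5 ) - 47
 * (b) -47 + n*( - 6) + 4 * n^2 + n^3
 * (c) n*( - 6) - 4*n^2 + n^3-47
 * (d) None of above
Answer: b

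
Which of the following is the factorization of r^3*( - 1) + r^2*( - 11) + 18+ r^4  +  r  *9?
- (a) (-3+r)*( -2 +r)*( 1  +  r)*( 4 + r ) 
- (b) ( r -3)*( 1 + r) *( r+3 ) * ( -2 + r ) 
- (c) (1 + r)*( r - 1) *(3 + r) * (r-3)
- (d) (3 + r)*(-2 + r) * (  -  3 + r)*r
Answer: b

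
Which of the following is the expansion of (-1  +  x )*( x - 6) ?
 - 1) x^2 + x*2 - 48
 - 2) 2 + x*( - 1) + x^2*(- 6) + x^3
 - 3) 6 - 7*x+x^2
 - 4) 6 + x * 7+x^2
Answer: 3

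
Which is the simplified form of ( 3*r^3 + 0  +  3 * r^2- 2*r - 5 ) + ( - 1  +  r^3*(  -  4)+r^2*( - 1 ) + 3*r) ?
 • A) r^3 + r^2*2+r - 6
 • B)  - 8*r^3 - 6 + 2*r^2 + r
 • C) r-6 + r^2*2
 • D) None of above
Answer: D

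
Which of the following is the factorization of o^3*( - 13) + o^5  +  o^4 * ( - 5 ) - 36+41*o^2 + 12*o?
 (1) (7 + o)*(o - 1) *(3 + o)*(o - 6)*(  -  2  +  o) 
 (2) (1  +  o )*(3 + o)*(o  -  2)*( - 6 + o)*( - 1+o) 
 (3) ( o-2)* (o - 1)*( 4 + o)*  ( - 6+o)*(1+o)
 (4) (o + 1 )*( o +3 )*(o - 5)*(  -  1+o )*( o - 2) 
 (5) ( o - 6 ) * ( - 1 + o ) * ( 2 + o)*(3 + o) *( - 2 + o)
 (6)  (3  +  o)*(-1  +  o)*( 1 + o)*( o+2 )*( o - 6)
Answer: 2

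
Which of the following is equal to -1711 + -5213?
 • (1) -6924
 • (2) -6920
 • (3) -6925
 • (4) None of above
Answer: 1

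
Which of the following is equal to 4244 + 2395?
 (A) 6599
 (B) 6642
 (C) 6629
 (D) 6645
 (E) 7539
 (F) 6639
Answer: F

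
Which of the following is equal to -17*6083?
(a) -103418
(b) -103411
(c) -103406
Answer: b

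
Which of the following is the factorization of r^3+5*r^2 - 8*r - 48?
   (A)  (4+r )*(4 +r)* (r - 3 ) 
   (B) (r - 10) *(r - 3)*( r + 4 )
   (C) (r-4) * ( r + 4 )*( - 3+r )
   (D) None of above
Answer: A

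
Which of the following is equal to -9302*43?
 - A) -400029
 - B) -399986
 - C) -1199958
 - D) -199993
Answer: B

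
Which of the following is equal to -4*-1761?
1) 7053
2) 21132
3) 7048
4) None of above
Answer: 4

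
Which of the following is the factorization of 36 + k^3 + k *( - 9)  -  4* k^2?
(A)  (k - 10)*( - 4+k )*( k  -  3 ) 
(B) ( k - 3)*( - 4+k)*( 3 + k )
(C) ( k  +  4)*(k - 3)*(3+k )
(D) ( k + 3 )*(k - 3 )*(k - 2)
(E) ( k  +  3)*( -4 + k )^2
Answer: B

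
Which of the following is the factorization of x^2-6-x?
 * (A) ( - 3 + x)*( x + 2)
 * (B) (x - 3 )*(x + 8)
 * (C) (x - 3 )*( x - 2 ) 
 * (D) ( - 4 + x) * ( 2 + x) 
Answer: A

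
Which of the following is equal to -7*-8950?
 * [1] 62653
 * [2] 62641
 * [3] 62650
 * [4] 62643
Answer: 3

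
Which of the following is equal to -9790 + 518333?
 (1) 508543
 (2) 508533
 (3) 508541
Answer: 1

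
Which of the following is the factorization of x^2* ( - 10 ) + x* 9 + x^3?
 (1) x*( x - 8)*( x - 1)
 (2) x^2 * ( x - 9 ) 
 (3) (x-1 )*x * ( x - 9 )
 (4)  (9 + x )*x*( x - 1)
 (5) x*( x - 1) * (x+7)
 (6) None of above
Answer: 3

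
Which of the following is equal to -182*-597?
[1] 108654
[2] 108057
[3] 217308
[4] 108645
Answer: 1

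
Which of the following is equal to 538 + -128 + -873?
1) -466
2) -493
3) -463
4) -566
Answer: 3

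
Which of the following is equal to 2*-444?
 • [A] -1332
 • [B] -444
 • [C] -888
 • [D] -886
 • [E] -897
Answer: C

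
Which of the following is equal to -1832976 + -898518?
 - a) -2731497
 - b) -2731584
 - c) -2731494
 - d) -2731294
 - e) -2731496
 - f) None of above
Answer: c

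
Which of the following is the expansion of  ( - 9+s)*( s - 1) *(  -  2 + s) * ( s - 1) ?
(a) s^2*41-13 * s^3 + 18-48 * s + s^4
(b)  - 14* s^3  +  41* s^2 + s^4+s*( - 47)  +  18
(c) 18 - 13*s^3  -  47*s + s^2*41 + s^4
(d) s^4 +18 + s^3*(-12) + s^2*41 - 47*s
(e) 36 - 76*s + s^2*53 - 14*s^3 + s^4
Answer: c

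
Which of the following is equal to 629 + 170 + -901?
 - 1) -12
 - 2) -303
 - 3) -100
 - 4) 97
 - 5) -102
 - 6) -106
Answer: 5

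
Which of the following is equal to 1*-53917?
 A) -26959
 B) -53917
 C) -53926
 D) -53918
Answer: B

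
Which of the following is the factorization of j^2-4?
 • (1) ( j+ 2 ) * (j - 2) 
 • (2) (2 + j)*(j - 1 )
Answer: 1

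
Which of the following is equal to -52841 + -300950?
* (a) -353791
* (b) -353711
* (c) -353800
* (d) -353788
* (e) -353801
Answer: a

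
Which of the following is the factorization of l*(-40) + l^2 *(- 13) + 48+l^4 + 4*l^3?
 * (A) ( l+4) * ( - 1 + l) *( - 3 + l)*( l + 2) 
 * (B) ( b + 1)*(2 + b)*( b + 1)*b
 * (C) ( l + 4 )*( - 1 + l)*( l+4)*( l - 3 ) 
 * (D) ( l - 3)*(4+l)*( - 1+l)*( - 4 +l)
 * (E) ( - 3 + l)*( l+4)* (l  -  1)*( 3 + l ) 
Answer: C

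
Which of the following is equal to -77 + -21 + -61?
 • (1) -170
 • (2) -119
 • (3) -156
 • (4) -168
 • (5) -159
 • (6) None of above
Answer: 5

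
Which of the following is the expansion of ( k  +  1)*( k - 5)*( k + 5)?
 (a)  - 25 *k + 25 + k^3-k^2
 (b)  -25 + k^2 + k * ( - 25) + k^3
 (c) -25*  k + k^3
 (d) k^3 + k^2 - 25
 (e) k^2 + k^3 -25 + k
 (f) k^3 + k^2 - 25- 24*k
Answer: b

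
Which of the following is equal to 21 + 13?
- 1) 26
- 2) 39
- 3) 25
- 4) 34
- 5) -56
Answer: 4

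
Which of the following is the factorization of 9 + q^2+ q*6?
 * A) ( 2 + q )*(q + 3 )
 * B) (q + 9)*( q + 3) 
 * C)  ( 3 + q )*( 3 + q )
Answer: C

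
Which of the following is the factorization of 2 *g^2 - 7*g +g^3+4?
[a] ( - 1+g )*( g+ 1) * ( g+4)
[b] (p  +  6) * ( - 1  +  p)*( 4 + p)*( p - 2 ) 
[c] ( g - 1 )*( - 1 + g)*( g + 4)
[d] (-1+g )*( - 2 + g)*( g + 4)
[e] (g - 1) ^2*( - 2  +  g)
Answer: c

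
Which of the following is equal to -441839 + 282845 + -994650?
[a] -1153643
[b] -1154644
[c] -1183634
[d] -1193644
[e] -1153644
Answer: e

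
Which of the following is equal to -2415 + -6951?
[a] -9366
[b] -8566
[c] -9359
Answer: a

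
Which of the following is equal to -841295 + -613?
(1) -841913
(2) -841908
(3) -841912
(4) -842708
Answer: 2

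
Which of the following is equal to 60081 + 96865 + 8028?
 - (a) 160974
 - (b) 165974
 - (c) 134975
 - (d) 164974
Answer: d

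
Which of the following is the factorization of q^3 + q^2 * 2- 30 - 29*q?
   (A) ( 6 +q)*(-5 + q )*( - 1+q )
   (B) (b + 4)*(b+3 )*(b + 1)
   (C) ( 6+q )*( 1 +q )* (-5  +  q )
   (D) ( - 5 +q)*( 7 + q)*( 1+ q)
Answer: C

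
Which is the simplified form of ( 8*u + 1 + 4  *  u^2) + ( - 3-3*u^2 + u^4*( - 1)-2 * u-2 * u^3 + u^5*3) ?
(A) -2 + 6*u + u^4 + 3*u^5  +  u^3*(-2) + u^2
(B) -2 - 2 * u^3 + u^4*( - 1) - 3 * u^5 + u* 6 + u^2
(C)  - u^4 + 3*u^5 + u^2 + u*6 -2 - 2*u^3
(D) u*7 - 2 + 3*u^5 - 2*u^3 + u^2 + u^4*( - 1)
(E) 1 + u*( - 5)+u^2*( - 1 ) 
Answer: C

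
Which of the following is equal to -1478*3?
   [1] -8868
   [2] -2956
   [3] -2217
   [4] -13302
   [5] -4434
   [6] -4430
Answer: 5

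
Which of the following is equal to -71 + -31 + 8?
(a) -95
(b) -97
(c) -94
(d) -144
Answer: c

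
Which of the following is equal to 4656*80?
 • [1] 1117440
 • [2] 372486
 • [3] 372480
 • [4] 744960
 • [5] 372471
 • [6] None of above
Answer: 3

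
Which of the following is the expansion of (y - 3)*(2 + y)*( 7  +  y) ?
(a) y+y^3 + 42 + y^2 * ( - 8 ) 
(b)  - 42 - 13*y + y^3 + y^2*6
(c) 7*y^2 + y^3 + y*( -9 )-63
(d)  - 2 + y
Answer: b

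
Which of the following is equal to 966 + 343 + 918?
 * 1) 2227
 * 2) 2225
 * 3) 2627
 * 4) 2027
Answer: 1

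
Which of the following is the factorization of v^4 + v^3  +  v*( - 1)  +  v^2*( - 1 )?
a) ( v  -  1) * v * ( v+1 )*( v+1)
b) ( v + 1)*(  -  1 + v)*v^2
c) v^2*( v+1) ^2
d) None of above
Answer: a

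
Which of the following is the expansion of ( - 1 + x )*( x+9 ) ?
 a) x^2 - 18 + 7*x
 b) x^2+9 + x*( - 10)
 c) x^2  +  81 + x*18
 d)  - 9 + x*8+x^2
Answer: d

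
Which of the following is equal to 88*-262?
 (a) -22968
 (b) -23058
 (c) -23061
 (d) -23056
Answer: d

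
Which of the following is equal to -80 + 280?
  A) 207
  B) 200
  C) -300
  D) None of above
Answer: B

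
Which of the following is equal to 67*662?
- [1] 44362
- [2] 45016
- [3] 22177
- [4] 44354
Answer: 4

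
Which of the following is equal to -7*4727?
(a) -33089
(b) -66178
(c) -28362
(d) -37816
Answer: a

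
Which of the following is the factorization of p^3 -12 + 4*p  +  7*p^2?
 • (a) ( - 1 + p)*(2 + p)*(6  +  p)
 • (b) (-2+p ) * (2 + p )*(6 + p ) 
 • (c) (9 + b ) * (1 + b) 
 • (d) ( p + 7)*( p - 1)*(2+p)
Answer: a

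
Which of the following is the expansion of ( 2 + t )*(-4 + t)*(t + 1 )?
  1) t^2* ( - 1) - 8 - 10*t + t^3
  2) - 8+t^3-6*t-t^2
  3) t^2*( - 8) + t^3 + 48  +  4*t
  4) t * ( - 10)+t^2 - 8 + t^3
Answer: 1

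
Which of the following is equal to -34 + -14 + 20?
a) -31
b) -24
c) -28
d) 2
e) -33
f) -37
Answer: c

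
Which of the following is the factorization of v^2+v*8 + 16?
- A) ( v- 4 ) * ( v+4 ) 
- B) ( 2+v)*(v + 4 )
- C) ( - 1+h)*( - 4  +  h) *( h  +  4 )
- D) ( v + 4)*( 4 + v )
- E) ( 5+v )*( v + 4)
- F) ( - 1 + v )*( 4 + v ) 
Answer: D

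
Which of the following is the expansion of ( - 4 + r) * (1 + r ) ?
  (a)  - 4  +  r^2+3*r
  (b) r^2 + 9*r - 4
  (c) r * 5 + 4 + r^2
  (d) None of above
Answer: d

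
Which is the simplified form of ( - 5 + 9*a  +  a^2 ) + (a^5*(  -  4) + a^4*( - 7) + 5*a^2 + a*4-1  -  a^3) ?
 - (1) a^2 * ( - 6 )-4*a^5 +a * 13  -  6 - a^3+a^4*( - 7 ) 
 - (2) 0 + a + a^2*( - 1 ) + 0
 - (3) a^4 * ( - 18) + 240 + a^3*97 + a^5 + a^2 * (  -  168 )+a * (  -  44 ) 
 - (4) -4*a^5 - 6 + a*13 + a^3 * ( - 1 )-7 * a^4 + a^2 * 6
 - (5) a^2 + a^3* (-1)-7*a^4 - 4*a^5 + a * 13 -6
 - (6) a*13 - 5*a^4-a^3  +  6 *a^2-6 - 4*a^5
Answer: 4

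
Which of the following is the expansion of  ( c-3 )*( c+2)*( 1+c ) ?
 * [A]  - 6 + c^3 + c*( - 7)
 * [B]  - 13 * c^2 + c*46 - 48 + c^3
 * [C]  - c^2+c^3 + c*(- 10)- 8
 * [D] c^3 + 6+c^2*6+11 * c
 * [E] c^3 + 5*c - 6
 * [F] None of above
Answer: A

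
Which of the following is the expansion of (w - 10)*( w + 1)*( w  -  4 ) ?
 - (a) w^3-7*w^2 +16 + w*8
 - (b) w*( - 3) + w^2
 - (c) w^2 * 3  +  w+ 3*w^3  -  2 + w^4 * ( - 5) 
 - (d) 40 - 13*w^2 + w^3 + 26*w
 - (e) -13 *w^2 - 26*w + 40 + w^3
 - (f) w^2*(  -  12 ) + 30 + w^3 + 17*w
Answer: d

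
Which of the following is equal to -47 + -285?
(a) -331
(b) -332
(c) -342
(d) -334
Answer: b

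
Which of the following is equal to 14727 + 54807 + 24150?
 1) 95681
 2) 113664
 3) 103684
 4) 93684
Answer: 4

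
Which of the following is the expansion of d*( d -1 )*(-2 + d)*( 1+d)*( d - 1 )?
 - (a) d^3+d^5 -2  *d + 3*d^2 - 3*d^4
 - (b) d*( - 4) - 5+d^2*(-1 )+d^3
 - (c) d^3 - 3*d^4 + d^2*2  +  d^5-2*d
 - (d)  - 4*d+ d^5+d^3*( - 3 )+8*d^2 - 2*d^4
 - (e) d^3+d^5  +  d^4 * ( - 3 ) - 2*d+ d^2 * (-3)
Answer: a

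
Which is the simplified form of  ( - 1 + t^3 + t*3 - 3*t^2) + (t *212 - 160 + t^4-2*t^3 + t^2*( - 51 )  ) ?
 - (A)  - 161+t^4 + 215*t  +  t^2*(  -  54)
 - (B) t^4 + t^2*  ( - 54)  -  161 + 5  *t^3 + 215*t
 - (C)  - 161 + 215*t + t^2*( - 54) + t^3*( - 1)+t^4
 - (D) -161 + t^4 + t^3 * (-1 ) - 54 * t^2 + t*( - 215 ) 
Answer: C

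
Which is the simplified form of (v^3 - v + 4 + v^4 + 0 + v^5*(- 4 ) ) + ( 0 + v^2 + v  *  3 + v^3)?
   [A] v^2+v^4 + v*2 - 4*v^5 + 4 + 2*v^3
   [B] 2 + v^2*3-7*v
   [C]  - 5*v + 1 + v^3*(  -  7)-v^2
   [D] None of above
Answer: A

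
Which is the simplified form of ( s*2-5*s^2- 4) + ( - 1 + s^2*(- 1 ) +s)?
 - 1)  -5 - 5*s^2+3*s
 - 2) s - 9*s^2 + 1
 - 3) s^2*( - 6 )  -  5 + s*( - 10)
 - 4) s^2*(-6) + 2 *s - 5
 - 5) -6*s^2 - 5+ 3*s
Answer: 5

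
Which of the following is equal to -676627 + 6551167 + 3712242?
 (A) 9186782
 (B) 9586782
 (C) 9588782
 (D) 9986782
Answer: B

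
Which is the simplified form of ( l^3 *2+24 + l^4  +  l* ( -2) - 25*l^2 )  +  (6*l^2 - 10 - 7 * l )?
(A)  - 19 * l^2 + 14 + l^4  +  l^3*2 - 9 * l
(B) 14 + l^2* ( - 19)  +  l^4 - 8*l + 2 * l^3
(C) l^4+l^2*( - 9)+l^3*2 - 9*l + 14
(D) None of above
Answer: A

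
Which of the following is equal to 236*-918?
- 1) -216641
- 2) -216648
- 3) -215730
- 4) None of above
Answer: 2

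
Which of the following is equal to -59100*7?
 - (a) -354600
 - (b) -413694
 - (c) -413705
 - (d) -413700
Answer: d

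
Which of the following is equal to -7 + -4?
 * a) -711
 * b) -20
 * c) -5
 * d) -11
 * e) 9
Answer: d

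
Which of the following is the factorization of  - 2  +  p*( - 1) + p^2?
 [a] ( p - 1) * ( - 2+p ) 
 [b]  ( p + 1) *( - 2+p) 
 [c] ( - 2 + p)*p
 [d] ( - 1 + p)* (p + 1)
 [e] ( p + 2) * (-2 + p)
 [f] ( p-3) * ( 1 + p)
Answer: b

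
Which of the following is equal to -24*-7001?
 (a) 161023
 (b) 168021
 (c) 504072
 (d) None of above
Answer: d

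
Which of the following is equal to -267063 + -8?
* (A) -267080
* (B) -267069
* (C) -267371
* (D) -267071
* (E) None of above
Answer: D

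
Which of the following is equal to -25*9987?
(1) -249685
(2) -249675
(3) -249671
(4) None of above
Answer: 2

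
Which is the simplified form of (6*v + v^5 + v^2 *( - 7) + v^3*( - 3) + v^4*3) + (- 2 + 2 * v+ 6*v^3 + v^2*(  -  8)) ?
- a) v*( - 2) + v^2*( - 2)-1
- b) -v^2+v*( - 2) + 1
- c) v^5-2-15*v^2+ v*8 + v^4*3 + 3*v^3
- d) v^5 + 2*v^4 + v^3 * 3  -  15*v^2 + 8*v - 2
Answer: c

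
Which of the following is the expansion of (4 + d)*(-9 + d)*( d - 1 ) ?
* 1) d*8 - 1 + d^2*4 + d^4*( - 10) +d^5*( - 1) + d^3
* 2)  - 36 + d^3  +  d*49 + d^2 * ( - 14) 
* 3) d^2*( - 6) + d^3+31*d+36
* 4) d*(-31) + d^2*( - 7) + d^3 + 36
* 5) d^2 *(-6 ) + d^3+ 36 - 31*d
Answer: 5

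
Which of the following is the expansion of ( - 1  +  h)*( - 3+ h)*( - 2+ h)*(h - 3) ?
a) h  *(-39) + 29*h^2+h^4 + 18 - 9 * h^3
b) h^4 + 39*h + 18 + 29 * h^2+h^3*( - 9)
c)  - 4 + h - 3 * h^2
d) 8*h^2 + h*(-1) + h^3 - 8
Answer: a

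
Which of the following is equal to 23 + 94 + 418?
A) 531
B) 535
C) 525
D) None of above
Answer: B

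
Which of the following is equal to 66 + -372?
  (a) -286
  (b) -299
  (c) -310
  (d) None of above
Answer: d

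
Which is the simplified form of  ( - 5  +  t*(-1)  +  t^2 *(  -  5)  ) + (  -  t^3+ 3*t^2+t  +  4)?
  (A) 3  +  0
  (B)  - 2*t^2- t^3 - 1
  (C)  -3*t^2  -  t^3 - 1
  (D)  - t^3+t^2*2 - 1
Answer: B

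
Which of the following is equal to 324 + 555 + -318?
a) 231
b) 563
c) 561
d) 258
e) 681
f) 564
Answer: c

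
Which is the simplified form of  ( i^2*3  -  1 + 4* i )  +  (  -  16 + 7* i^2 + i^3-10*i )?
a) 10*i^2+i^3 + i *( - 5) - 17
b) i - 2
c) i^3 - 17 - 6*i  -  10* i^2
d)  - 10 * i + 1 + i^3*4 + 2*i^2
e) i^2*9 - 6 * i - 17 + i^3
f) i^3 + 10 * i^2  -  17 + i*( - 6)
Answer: f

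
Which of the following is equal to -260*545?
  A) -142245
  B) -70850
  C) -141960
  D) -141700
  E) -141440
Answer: D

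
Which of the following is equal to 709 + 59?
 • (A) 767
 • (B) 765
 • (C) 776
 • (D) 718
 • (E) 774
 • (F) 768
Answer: F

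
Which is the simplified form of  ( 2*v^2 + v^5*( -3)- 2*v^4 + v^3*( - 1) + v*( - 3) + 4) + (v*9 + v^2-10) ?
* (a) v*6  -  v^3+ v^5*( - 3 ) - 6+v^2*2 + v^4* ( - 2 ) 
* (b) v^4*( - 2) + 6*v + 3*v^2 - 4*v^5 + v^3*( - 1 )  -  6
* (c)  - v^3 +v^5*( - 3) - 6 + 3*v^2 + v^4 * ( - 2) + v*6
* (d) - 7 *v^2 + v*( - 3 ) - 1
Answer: c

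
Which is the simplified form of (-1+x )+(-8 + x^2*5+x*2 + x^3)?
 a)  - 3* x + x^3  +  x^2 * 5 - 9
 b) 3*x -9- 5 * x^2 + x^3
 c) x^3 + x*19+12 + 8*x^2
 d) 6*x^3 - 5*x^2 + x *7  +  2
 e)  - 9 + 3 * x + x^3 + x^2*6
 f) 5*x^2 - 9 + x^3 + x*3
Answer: f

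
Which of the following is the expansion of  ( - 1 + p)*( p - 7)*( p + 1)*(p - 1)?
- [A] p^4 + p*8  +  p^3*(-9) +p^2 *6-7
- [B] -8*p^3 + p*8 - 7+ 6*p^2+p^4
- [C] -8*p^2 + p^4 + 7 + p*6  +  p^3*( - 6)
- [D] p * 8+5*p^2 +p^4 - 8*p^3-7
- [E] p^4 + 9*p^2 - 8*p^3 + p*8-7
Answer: B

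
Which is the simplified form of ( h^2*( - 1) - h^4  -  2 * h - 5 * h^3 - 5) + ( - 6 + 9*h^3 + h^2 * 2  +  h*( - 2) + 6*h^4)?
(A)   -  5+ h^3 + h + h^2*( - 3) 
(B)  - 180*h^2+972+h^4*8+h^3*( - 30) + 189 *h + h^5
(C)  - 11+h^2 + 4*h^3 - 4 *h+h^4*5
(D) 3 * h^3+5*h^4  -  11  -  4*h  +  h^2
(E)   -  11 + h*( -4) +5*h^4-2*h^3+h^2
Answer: C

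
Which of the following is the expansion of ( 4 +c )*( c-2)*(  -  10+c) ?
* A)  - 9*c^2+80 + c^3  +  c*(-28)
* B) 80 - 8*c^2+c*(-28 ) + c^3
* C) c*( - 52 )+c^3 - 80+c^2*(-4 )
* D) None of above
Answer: B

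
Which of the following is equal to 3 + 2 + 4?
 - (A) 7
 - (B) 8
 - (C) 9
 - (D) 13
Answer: C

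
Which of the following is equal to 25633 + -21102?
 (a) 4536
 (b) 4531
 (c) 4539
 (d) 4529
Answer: b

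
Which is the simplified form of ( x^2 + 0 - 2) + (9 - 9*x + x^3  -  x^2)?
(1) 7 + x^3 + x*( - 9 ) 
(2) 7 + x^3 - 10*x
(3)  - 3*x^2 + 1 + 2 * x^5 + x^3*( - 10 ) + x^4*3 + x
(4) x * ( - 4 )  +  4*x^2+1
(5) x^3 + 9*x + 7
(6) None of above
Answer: 1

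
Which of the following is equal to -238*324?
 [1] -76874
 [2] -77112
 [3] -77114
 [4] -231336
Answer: 2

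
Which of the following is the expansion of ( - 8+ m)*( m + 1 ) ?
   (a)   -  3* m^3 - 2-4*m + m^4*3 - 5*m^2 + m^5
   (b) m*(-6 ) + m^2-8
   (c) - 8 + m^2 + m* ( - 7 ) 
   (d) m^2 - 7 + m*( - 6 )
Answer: c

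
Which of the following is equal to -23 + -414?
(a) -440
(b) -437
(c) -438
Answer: b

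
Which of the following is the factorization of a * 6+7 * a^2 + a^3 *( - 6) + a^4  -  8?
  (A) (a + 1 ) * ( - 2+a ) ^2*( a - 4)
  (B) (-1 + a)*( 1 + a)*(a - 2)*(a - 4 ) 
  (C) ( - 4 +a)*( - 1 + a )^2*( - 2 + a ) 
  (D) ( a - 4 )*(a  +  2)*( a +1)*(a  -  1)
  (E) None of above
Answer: B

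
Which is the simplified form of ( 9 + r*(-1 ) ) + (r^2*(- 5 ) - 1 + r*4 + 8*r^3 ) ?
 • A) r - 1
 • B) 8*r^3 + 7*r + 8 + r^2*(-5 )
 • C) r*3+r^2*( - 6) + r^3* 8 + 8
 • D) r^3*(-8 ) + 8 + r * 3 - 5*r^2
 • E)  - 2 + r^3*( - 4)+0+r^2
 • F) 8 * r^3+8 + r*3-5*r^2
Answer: F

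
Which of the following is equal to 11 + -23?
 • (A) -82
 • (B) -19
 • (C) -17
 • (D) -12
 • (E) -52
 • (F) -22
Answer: D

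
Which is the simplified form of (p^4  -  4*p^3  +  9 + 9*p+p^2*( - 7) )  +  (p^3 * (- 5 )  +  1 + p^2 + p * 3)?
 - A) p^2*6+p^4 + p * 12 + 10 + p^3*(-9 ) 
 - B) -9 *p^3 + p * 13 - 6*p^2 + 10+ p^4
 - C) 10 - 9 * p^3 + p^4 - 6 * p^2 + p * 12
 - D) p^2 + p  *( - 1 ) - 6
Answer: C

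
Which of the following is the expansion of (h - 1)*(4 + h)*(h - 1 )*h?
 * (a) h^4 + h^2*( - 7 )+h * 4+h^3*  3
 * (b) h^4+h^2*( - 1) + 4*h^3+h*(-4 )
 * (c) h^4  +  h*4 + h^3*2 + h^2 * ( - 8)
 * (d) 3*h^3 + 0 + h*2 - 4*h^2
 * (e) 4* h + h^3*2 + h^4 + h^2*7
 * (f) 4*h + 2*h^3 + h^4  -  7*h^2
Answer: f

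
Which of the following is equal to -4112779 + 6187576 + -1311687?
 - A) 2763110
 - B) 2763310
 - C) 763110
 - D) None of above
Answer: C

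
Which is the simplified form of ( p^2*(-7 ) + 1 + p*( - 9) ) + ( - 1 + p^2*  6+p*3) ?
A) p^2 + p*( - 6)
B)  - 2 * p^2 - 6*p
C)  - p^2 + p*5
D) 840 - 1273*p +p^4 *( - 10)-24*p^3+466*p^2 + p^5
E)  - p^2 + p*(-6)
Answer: E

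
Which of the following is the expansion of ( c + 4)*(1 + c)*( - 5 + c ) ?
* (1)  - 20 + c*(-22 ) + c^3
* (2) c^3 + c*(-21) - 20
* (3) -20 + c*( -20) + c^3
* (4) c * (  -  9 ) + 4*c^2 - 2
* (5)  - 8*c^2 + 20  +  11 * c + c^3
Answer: 2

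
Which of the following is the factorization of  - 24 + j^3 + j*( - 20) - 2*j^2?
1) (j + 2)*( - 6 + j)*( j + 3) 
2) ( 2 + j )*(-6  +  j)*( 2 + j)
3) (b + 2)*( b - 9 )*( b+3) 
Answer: 2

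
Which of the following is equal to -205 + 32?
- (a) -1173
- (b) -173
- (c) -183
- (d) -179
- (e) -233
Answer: b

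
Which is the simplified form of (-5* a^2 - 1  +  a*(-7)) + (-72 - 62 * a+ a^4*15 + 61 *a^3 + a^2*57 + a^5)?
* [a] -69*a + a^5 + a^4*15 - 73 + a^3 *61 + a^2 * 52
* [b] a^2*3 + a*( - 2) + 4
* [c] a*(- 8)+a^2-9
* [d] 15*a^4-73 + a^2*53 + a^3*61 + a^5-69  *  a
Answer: a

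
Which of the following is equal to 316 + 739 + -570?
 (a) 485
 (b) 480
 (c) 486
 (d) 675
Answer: a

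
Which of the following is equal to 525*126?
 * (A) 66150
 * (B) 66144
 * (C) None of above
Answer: A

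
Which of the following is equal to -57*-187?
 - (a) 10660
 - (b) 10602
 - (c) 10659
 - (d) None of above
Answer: c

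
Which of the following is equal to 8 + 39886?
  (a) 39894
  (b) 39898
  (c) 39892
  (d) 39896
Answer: a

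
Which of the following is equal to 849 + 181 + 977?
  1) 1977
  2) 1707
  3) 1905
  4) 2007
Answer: 4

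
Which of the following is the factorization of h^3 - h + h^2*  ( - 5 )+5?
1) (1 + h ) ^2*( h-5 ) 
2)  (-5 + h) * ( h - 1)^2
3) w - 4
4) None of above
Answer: 4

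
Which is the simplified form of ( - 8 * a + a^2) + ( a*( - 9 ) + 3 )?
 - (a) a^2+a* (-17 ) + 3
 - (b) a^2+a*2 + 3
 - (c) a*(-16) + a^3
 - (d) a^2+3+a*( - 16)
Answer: a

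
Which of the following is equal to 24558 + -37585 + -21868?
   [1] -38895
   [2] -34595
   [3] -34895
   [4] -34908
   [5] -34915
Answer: 3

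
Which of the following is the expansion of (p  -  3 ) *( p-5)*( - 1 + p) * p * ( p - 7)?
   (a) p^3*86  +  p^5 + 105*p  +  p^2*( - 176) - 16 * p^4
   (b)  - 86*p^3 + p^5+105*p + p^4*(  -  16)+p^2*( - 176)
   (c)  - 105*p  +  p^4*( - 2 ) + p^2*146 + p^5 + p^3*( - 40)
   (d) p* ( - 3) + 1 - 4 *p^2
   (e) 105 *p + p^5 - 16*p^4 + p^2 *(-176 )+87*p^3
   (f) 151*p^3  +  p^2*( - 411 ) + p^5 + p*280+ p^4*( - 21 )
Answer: a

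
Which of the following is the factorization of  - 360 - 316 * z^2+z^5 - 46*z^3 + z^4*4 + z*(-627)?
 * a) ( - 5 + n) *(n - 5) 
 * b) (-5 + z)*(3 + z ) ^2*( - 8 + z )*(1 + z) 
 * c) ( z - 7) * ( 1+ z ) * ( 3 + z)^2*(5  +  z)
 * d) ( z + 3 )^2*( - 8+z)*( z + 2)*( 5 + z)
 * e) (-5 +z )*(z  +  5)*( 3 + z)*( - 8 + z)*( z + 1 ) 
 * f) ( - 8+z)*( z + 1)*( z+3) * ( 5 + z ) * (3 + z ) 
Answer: f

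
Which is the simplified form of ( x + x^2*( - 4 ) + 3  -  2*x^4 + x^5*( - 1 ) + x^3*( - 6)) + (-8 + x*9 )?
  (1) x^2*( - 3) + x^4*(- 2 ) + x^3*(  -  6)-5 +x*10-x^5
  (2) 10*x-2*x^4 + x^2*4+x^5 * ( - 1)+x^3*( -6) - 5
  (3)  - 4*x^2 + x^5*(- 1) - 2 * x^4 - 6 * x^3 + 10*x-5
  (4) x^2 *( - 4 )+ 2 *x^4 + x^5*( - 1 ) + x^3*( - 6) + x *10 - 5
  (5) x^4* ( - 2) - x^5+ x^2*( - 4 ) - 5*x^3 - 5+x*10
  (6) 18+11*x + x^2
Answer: 3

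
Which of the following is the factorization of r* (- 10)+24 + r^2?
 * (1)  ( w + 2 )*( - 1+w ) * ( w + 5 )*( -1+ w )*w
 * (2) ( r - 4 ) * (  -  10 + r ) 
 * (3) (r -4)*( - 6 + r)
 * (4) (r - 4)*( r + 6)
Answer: 3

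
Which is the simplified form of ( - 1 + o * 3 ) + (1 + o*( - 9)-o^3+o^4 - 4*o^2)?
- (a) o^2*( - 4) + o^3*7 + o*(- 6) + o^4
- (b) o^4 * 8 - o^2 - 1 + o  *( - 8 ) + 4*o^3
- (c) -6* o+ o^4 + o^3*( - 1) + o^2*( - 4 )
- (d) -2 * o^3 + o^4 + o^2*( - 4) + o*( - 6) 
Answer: c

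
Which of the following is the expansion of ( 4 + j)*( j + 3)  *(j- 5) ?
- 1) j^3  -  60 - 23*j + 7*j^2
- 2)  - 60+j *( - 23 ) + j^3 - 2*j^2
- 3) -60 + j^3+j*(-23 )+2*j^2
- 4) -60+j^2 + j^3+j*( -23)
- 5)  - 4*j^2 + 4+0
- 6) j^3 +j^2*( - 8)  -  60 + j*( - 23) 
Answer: 3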